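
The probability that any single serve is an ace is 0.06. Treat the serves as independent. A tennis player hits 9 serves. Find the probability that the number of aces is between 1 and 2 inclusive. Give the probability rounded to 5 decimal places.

0.41321

X ~ Binomial(9, 0.06); P(1 ≤ X ≤ 2) = Σ C(9,k) p^k (1−p)^(9−k) over k:
  k=1: C(9,1)·0.06^1·0.94^8 = 0.3291672
  k=2: C(9,2)·0.06^2·0.94^7 = 0.0840427
Total = 0.4132099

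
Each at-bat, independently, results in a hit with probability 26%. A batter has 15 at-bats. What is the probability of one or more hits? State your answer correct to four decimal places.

0.9891

P(at least one) = 1 − P(none) = 1 − (1 − 0.26)^15
= 1 − 0.010926 = 0.989074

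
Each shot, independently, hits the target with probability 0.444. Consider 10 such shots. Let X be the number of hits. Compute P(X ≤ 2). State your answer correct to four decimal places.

X ~ Binomial(10, 0.444); P(X ≤ 2) = Σ C(10,k) p^k (1−p)^(10−k) over k:
  k=0: C(10,0)·0.444^0·0.556^10 = 0.002823
  k=1: C(10,1)·0.444^1·0.556^9 = 0.022545
  k=2: C(10,2)·0.444^2·0.556^8 = 0.081017
Total = 0.106386

0.1064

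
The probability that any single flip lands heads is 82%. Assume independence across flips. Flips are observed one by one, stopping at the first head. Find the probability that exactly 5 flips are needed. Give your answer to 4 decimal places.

Geometric (trials to first success), p = 0.82.
P(Y = 5) = (1−p)^4 · p = 0.0010498 · 0.82 = 0.000861

0.0009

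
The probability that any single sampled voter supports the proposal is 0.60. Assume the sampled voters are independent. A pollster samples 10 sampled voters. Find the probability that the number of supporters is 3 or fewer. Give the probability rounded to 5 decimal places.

0.05476

X ~ Binomial(10, 0.60); P(X ≤ 3) = Σ C(10,k) p^k (1−p)^(10−k) over k:
  k=0: C(10,0)·0.60^0·0.40^10 = 0.0001049
  k=1: C(10,1)·0.60^1·0.40^9 = 0.0015729
  k=2: C(10,2)·0.60^2·0.40^8 = 0.0106168
  k=3: C(10,3)·0.60^3·0.40^7 = 0.0424673
Total = 0.0547619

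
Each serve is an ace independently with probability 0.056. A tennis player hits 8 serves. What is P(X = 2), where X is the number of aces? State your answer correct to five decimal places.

X ~ Binomial(n=8, p=0.056).
P(X=2) = C(8,2) · p^2 · (1−p)^6
= 28 · 0.003136 · 0.70767 = 0.0621393

0.06214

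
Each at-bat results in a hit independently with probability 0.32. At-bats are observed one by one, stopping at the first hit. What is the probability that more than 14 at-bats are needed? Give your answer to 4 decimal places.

Y = number of at-bats to the first success; geometric, p = 0.32.
P(Y > 14) = P(first 14 all fail) = (1−p)^14 = 0.004520

0.0045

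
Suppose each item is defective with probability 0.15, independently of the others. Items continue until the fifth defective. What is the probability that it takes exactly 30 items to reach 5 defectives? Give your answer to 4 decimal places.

0.0310

Y = trial on which the fifth success occurs; negative binomial, r=5, p=0.15.
P(Y=30) = C(29,4) · p^5 · (1−p)^25
= 23751 · 7.5937e-05 · 0.017198 = 0.031018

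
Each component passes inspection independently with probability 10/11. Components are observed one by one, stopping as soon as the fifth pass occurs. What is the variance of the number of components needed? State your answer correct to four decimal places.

0.5500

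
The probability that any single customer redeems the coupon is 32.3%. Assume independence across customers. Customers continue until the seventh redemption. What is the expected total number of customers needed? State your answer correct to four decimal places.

Y = total customers until the seventh success; negative binomial with r=7, p=0.323.
E[Y] = r / p = 7 / 0.323 = 21.671827

21.6718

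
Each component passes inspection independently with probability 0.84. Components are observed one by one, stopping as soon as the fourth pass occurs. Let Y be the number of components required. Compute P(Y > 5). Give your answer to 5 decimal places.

0.18349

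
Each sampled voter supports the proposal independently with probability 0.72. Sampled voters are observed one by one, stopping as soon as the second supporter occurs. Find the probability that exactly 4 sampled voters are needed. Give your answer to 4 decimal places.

0.1219

Y = trial on which the second success occurs; negative binomial, r=2, p=0.72.
P(Y=4) = C(3,1) · p^2 · (1−p)^2
= 3 · 0.5184 · 0.0784 = 0.121928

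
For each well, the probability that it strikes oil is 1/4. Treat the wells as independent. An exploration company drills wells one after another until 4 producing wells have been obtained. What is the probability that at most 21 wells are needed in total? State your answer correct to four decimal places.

Finishing within 21 wells ⇔ at least 4 successes in the first 21. With X ~ Binomial(21, 0.25), P(Y ≤ 21) = 1 − P(X ≤ 3).
  k=0: C(21,0)·0.25^0·0.75^21 = 0.002378
  k=1: C(21,1)·0.25^1·0.75^20 = 0.016649
  k=2: C(21,2)·0.25^2·0.75^19 = 0.055496
  k=3: C(21,3)·0.25^3·0.75^18 = 0.117159
1 − 0.191682 = 0.808318

0.8083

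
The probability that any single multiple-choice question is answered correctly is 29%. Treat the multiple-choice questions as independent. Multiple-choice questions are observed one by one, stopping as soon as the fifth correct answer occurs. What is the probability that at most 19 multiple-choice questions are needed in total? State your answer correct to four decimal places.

Finishing within 19 multiple-choice questions ⇔ at least 5 successes in the first 19. With X ~ Binomial(19, 0.29), P(Y ≤ 19) = 1 − P(X ≤ 4).
  k=0: C(19,0)·0.29^0·0.71^19 = 0.001492
  k=1: C(19,1)·0.29^1·0.71^18 = 0.011582
  k=2: C(19,2)·0.29^2·0.71^17 = 0.042578
  k=3: C(19,3)·0.29^3·0.71^16 = 0.098549
  k=4: C(19,4)·0.29^4·0.71^15 = 0.161009
1 − 0.315211 = 0.684789

0.6848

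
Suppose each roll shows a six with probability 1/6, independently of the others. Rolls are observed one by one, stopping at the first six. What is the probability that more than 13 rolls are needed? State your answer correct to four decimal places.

0.0935

Y = number of rolls to the first success; geometric, p = 0.166667.
P(Y > 13) = P(first 13 all fail) = (1−p)^13 = 0.093464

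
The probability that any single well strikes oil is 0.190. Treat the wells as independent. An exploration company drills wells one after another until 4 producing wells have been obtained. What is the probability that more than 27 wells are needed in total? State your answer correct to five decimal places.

0.21775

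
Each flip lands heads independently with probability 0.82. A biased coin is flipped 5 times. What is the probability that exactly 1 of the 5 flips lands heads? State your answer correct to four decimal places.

X ~ Binomial(n=5, p=0.82).
P(X=1) = C(5,1) · p^1 · (1−p)^4
= 5 · 0.82 · 0.0010498 = 0.004304

0.0043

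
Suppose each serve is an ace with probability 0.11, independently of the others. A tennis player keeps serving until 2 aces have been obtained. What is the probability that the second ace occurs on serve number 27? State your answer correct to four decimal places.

0.0171

Y = trial on which the second success occurs; negative binomial, r=2, p=0.11.
P(Y=27) = C(26,1) · p^2 · (1−p)^25
= 26 · 0.0121 · 0.054294 = 0.017081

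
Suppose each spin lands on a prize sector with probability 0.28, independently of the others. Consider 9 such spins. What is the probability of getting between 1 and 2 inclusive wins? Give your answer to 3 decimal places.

X ~ Binomial(9, 0.28); P(1 ≤ X ≤ 2) = Σ C(9,k) p^k (1−p)^(9−k) over k:
  k=1: C(9,1)·0.28^1·0.72^8 = 0.18200
  k=2: C(9,2)·0.28^2·0.72^7 = 0.28310
Total = 0.46510

0.465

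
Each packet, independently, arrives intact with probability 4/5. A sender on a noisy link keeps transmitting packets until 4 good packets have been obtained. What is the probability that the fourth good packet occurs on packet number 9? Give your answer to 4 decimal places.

0.0073

Y = trial on which the fourth success occurs; negative binomial, r=4, p=0.80.
P(Y=9) = C(8,3) · p^4 · (1−p)^5
= 56 · 0.4096 · 0.00032 = 0.007340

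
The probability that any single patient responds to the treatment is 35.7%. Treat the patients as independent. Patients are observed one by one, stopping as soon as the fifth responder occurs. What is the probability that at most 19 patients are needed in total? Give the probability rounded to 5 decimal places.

Finishing within 19 patients ⇔ at least 5 successes in the first 19. With X ~ Binomial(19, 0.357), P(Y ≤ 19) = 1 − P(X ≤ 4).
  k=0: C(19,0)·0.357^0·0.643^19 = 0.0002270
  k=1: C(19,1)·0.357^1·0.643^18 = 0.0023945
  k=2: C(19,2)·0.357^2·0.643^17 = 0.0119652
  k=3: C(19,3)·0.357^3·0.643^16 = 0.0376447
  k=4: C(19,4)·0.357^4·0.643^15 = 0.0836029
1 − 0.1358343 = 0.8641657

0.86417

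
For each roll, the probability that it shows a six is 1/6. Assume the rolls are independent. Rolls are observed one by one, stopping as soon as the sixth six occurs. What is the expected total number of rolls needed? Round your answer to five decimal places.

36.00000

Y = total rolls until the sixth success; negative binomial with r=6, p=0.166667.
E[Y] = r / p = 6 / 0.166667 = 36.0000000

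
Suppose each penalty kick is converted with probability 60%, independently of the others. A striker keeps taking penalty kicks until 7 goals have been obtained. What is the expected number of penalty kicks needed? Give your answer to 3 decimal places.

11.667

Y = total penalty kicks until the seventh success; negative binomial with r=7, p=0.60.
E[Y] = r / p = 7 / 0.60 = 11.66667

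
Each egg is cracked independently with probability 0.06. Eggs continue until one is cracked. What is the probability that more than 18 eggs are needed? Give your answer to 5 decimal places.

0.32832

Y = number of eggs to the first success; geometric, p = 0.06.
P(Y > 18) = P(first 18 all fail) = (1−p)^18 = 0.3283230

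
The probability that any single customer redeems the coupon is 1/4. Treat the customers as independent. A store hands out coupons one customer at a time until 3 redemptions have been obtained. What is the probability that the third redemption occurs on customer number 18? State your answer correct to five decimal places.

Y = trial on which the third success occurs; negative binomial, r=3, p=0.25.
P(Y=18) = C(17,2) · p^3 · (1−p)^15
= 136 · 0.015625 · 0.013363 = 0.0283974

0.02840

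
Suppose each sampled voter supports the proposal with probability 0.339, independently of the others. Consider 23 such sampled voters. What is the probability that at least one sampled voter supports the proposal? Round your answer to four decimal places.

0.9999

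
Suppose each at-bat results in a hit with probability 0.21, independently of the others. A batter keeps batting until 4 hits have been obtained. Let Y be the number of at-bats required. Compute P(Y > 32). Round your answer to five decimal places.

0.07296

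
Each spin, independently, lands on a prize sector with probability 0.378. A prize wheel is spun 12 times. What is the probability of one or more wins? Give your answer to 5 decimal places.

0.99665

P(at least one) = 1 − P(none) = 1 − (1 − 0.378)^12
= 1 − 0.0033534 = 0.9966466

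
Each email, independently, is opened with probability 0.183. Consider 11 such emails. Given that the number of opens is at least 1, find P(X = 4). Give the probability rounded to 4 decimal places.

X ~ Binomial(11, 0.183). Want P(X=4 | X≥1) = P(X=4) / P(X≥1).
P(X=4) = C(11,4)·0.183^4·0.817^7 = 0.089923
P(X≥1) = 1 − 0.108254 = 0.891746
Ratio = 0.089923 / 0.891746 = 0.100840

0.1008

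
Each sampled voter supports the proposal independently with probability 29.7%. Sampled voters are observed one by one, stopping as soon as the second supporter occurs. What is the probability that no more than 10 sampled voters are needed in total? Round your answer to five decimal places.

0.84597

Finishing within 10 sampled voters ⇔ at least 2 successes in the first 10. With X ~ Binomial(10, 0.297), P(Y ≤ 10) = 1 − P(X ≤ 1).
  k=0: C(10,0)·0.297^0·0.703^10 = 0.0294817
  k=1: C(10,1)·0.297^1·0.703^9 = 0.1245531
1 − 0.1540348 = 0.8459652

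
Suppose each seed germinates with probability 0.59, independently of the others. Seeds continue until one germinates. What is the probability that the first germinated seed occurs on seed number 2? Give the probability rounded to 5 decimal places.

0.24190

Geometric (trials to first success), p = 0.59.
P(Y = 2) = (1−p)^1 · p = 0.41 · 0.59 = 0.2419000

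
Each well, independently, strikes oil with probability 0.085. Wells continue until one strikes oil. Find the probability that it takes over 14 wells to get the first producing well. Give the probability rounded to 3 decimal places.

0.288

Y = number of wells to the first success; geometric, p = 0.085.
P(Y > 14) = P(first 14 all fail) = (1−p)^14 = 0.28833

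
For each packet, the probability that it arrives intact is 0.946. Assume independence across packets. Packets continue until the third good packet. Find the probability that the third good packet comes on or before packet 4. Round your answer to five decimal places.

0.98374

Finishing within 4 packets ⇔ at least 3 successes in the first 4. With X ~ Binomial(4, 0.946), P(Y ≤ 4) = 1 − P(X ≤ 2).
  k=0: C(4,0)·0.946^0·0.054^4 = 0.0000085
  k=1: C(4,1)·0.946^1·0.054^3 = 0.0005958
  k=2: C(4,2)·0.946^2·0.054^2 = 0.0156575
1 − 0.0162618 = 0.9837382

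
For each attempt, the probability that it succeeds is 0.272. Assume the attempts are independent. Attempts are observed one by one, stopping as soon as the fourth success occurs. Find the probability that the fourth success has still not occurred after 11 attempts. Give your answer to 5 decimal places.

0.65122

Needing more than 11 attempts ⇔ fewer than 4 successes in the first 11. With X ~ Binomial(11, 0.272), P(Y > 11) = P(X ≤ 3).
  k=0: C(11,0)·0.272^0·0.728^11 = 0.0304400
  k=1: C(11,1)·0.272^1·0.728^10 = 0.1251052
  k=2: C(11,2)·0.272^2·0.728^9 = 0.2337130
  k=3: C(11,3)·0.272^3·0.728^8 = 0.2619640
P(X ≤ 3) = 0.6512223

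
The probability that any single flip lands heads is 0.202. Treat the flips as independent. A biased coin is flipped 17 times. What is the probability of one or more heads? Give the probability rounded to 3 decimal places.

0.978

P(at least one) = 1 − P(none) = 1 − (1 − 0.202)^17
= 1 − 0.02158 = 0.97842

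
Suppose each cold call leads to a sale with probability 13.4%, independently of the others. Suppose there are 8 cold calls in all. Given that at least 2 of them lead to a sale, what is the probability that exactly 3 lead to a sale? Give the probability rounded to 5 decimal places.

0.22469

X ~ Binomial(8, 0.134). Want P(X=3 | X≥2) = P(X=3) / P(X≥2).
P(X=3) = C(8,3)·0.134^3·0.866^5 = 0.0656284
P(X≥2) = 1 − 0.3163320 − 0.3915796 = 0.2920884
Ratio = 0.0656284 / 0.2920884 = 0.2246868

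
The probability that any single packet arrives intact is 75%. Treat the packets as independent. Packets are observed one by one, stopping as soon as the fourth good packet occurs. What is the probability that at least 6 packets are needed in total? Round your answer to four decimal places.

Needing more than 5 packets ⇔ fewer than 4 successes in the first 5. With X ~ Binomial(5, 0.75), P(Y > 5) = P(X ≤ 3).
  k=0: C(5,0)·0.75^0·0.25^5 = 0.000977
  k=1: C(5,1)·0.75^1·0.25^4 = 0.014648
  k=2: C(5,2)·0.75^2·0.25^3 = 0.087891
  k=3: C(5,3)·0.75^3·0.25^2 = 0.263672
P(X ≤ 3) = 0.367188

0.3672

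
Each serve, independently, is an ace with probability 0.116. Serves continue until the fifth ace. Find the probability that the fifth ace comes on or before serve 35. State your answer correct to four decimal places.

Finishing within 35 serves ⇔ at least 5 successes in the first 35. With X ~ Binomial(35, 0.116), P(Y ≤ 35) = 1 − P(X ≤ 4).
  k=0: C(35,0)·0.116^0·0.884^35 = 0.013361
  k=1: C(35,1)·0.116^1·0.884^34 = 0.061362
  k=2: C(35,2)·0.116^2·0.884^33 = 0.136886
  k=3: C(35,3)·0.116^3·0.884^32 = 0.197586
  k=4: C(35,4)·0.116^4·0.884^31 = 0.207421
1 − 0.616615 = 0.383385

0.3834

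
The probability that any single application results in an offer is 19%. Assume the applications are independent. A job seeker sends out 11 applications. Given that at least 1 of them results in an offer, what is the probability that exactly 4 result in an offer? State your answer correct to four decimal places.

0.1091

X ~ Binomial(11, 0.19). Want P(X=4 | X≥1) = P(X=4) / P(X≥1).
P(X=4) = C(11,4)·0.19^4·0.81^7 = 0.098384
P(X≥1) = 1 − 0.098477 = 0.901523
Ratio = 0.098384 / 0.901523 = 0.109131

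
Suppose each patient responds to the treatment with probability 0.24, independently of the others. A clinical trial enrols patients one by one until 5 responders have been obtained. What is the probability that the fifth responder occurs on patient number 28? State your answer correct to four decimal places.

0.0254

Y = trial on which the fifth success occurs; negative binomial, r=5, p=0.24.
P(Y=28) = C(27,4) · p^5 · (1−p)^23
= 17550 · 0.00079626 · 0.0018143 = 0.025354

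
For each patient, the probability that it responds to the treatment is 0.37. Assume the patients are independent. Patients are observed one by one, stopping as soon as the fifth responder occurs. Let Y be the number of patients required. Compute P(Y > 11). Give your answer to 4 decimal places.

Needing more than 11 patients ⇔ fewer than 5 successes in the first 11. With X ~ Binomial(11, 0.37), P(Y > 11) = P(X ≤ 4).
  k=0: C(11,0)·0.37^0·0.63^11 = 0.006205
  k=1: C(11,1)·0.37^1·0.63^10 = 0.040087
  k=2: C(11,2)·0.37^2·0.63^9 = 0.117715
  k=3: C(11,3)·0.37^3·0.63^8 = 0.207402
  k=4: C(11,4)·0.37^4·0.63^7 = 0.243615
P(X ≤ 4) = 0.615024

0.6150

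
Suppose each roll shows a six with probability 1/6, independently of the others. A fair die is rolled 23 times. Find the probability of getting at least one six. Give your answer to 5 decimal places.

P(at least one) = 1 − P(none) = 1 − (1 − 0.166667)^23
= 1 − 0.0150949 = 0.9849051

0.98491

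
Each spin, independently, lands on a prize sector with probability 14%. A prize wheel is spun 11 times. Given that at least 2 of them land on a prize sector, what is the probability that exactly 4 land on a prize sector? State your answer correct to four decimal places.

X ~ Binomial(11, 0.14). Want P(X=4 | X≥2) = P(X=4) / P(X≥2).
P(X=4) = C(11,4)·0.14^4·0.86^7 = 0.044108
P(X≥2) = 1 − 0.190319 − 0.340804 = 0.468876
Ratio = 0.044108 / 0.468876 = 0.094071

0.0941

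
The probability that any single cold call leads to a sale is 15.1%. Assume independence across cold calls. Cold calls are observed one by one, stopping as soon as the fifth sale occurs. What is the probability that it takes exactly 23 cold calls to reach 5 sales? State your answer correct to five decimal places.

0.03016

Y = trial on which the fifth success occurs; negative binomial, r=5, p=0.151.
P(Y=23) = C(22,4) · p^5 · (1−p)^18
= 7315 · 7.8503e-05 · 0.052522 = 0.0301604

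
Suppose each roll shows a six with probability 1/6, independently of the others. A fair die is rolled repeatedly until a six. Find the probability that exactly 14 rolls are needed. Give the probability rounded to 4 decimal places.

0.0156

Geometric (trials to first success), p = 0.166667.
P(Y = 14) = (1−p)^13 · p = 0.093464 · 0.166667 = 0.015577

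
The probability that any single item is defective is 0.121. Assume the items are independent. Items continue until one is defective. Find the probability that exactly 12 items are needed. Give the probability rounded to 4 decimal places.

Geometric (trials to first success), p = 0.121.
P(Y = 12) = (1−p)^11 · p = 0.24203 · 0.121 = 0.029286

0.0293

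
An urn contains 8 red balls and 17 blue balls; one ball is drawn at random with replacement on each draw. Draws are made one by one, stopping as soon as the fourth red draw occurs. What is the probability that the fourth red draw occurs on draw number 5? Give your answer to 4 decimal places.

0.0285

Y = trial on which the fourth success occurs; negative binomial, r=4, p=0.32.
P(Y=5) = C(4,3) · p^4 · (1−p)^1
= 4 · 0.010486 · 0.68 = 0.028521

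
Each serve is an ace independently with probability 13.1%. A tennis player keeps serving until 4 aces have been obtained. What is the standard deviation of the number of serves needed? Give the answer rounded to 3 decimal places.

Y = total serves until the fourth success; negative binomial with r=4, p=0.131.
SD(Y) = √[r(1−p)/p²] = √(202.55230) = 14.23209

14.232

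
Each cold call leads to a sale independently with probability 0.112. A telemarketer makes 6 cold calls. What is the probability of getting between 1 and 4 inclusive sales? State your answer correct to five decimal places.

0.50959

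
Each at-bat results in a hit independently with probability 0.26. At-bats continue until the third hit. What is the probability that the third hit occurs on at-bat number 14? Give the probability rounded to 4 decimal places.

Y = trial on which the third success occurs; negative binomial, r=3, p=0.26.
P(Y=14) = C(13,2) · p^3 · (1−p)^11
= 78 · 0.017576 · 0.036438 = 0.049953

0.0500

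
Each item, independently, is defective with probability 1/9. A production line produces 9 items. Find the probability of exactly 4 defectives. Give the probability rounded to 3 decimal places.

0.011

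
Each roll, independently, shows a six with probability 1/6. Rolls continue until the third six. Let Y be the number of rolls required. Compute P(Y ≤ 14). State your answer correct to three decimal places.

Finishing within 14 rolls ⇔ at least 3 successes in the first 14. With X ~ Binomial(14, 0.166667), P(Y ≤ 14) = 1 − P(X ≤ 2).
  k=0: C(14,0)·0.166667^0·0.833333^14 = 0.07789
  k=1: C(14,1)·0.166667^1·0.833333^13 = 0.21808
  k=2: C(14,2)·0.166667^2·0.833333^12 = 0.28351
1 − 0.57948 = 0.42052

0.421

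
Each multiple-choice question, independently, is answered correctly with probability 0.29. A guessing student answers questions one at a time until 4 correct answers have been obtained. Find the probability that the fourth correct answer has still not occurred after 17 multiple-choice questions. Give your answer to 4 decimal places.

0.2279

Needing more than 17 multiple-choice questions ⇔ fewer than 4 successes in the first 17. With X ~ Binomial(17, 0.29), P(Y > 17) = P(X ≤ 3).
  k=0: C(17,0)·0.29^0·0.71^17 = 0.002961
  k=1: C(17,1)·0.29^1·0.71^16 = 0.020558
  k=2: C(17,2)·0.29^2·0.71^15 = 0.067175
  k=3: C(17,3)·0.29^3·0.71^14 = 0.137189
P(X ≤ 3) = 0.227883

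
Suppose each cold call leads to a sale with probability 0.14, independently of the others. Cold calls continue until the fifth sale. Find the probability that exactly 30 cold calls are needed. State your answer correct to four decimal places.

0.0294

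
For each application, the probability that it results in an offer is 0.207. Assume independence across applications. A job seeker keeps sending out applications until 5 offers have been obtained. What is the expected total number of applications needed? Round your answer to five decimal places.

24.15459

Y = total applications until the fifth success; negative binomial with r=5, p=0.207.
E[Y] = r / p = 5 / 0.207 = 24.1545894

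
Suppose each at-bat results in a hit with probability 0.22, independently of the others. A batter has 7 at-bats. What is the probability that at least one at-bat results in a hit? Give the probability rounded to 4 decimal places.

0.8243

P(at least one) = 1 − P(none) = 1 − (1 − 0.22)^7
= 1 − 0.175656 = 0.824344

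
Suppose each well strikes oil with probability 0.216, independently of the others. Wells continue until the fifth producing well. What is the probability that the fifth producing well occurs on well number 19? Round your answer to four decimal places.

0.0477

Y = trial on which the fifth success occurs; negative binomial, r=5, p=0.216.
P(Y=19) = C(18,4) · p^5 · (1−p)^14
= 3060 · 0.00047018 · 0.033146 = 0.047689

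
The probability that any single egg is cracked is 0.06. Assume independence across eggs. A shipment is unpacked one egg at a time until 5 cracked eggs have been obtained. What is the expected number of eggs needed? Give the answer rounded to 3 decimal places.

83.333

Y = total eggs until the fifth success; negative binomial with r=5, p=0.06.
E[Y] = r / p = 5 / 0.06 = 83.33333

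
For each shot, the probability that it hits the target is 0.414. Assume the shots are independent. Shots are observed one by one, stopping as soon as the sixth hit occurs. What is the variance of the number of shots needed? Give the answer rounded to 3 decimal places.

20.514

Y = total shots until the sixth success; negative binomial with r=6, p=0.414.
Var(Y) = r(1−p)/p² = 6·0.586 / 0.414² = 20.51390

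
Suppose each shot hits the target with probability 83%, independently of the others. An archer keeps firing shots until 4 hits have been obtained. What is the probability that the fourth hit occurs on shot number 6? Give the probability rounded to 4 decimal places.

0.1372

Y = trial on which the fourth success occurs; negative binomial, r=4, p=0.83.
P(Y=6) = C(5,3) · p^4 · (1−p)^2
= 10 · 0.47458 · 0.0289 = 0.137155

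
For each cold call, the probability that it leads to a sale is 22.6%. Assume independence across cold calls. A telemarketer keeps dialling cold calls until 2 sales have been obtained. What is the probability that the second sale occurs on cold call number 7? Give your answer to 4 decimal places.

0.0851

Y = trial on which the second success occurs; negative binomial, r=2, p=0.226.
P(Y=7) = C(6,1) · p^2 · (1−p)^5
= 6 · 0.051076 · 0.27778 = 0.085128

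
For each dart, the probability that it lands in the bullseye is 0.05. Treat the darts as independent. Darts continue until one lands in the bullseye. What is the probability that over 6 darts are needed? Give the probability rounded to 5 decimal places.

0.73509

Y = number of darts to the first success; geometric, p = 0.05.
P(Y > 6) = P(first 6 all fail) = (1−p)^6 = 0.7350919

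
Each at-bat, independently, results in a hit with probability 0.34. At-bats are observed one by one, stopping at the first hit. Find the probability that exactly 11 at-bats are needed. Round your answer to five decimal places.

Geometric (trials to first success), p = 0.34.
P(Y = 11) = (1−p)^10 · p = 0.015683 · 0.34 = 0.0053323

0.00533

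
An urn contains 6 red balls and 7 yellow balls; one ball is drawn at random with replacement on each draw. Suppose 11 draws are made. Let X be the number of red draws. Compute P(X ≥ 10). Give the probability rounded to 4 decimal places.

0.0028

X ~ Binomial(11, 0.461538); P(X ≥ 10) = Σ C(11,k) p^k (1−p)^(11−k) over k:
  k=10: C(11,10)·0.461538^10·0.538462^1 = 0.002598
  k=11: C(11,11)·0.461538^11·0.538462^0 = 0.000202
Total = 0.002800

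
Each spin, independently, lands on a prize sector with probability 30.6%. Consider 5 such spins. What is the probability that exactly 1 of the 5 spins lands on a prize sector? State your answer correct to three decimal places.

0.355

X ~ Binomial(n=5, p=0.306).
P(X=1) = C(5,1) · p^1 · (1−p)^4
= 5 · 0.306 · 0.23197 = 0.35492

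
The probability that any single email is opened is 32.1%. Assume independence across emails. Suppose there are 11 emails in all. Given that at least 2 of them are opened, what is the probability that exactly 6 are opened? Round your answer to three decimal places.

0.080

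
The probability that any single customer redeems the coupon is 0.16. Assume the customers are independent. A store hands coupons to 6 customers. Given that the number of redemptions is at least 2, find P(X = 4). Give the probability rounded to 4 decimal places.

0.0281

X ~ Binomial(6, 0.16). Want P(X=4 | X≥2) = P(X=4) / P(X≥2).
P(X=4) = C(6,4)·0.16^4·0.84^2 = 0.006936
P(X≥2) = 1 − 0.351298 − 0.401483 = 0.247219
Ratio = 0.006936 / 0.247219 = 0.028057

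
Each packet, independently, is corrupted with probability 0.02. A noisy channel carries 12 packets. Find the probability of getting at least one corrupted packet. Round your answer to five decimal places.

0.21528

P(at least one) = 1 − P(none) = 1 − (1 − 0.02)^12
= 1 − 0.7847167 = 0.2152833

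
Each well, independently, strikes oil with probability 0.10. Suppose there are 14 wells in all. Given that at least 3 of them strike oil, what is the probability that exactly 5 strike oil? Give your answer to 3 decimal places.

0.049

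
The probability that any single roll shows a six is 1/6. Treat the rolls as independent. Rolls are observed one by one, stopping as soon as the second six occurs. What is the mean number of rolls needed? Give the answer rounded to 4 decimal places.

Y = total rolls until the second success; negative binomial with r=2, p=0.166667.
E[Y] = r / p = 2 / 0.166667 = 12.000000

12.0000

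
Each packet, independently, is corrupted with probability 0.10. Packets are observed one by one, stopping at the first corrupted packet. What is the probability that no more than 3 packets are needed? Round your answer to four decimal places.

0.2710

Y = number of packets to the first success; geometric, p = 0.10.
P(Y ≤ 3) = 1 − (1−p)^3 = 1 − 0.729000 = 0.271000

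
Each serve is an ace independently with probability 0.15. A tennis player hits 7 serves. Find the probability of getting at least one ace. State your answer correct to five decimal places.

P(at least one) = 1 − P(none) = 1 − (1 − 0.15)^7
= 1 − 0.3205771 = 0.6794229

0.67942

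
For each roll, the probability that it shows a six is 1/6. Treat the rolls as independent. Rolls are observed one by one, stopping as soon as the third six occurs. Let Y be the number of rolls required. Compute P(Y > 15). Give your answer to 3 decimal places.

Needing more than 15 rolls ⇔ fewer than 3 successes in the first 15. With X ~ Binomial(15, 0.166667), P(Y > 15) = P(X ≤ 2).
  k=0: C(15,0)·0.166667^0·0.833333^15 = 0.06491
  k=1: C(15,1)·0.166667^1·0.833333^14 = 0.19472
  k=2: C(15,2)·0.166667^2·0.833333^13 = 0.27260
P(X ≤ 2) = 0.53222

0.532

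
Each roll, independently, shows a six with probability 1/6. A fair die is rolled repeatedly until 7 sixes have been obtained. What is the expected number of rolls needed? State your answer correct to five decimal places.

42.00000

Y = total rolls until the seventh success; negative binomial with r=7, p=0.166667.
E[Y] = r / p = 7 / 0.166667 = 42.0000000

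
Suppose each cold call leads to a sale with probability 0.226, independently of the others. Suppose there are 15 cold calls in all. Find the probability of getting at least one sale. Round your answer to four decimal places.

P(at least one) = 1 − P(none) = 1 − (1 − 0.226)^15
= 1 − 0.021435 = 0.978565

0.9786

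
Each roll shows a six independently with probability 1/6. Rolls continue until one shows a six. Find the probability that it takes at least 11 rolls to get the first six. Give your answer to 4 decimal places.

0.1615

Y = number of rolls to the first success; geometric, p = 0.166667.
P(Y > 10) = P(first 10 all fail) = (1−p)^10 = 0.161506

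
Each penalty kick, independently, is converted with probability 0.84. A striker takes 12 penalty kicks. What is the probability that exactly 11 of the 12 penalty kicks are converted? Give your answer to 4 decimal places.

X ~ Binomial(n=12, p=0.84).
P(X=11) = C(12,11) · p^11 · (1−p)^1
= 12 · 0.14692 · 0.16 = 0.282081

0.2821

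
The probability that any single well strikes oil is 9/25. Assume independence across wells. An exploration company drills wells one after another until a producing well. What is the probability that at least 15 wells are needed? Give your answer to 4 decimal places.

Y = number of wells to the first success; geometric, p = 0.36.
P(Y > 14) = P(first 14 all fail) = (1−p)^14 = 0.001934

0.0019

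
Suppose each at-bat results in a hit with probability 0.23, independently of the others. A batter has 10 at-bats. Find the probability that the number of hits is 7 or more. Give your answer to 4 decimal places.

X ~ Binomial(10, 0.23); P(X ≥ 7) = Σ C(10,k) p^k (1−p)^(10−k) over k:
  k=7: C(10,7)·0.23^7·0.77^3 = 0.001865
  k=8: C(10,8)·0.23^8·0.77^2 = 0.000209
  k=9: C(10,9)·0.23^9·0.77^1 = 0.000014
  k=10: C(10,10)·0.23^10·0.77^0 = 0.000000
Total = 0.002089

0.0021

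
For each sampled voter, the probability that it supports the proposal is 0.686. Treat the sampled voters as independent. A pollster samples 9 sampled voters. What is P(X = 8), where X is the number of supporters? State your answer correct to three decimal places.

X ~ Binomial(n=9, p=0.686).
P(X=8) = C(9,8) · p^8 · (1−p)^1
= 9 · 0.049045 · 0.314 = 0.13860

0.139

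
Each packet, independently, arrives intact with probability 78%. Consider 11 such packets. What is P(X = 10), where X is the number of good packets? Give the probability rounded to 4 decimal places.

0.2017

X ~ Binomial(n=11, p=0.78).
P(X=10) = C(11,10) · p^10 · (1−p)^1
= 11 · 0.083358 · 0.22 = 0.201726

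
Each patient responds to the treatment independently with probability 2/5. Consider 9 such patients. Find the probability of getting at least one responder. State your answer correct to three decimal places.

0.990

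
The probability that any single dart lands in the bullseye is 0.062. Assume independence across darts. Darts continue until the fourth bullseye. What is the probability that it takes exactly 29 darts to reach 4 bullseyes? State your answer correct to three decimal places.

Y = trial on which the fourth success occurs; negative binomial, r=4, p=0.062.
P(Y=29) = C(28,3) · p^4 · (1−p)^25
= 3276 · 1.4776e-05 · 0.20187 = 0.00977

0.010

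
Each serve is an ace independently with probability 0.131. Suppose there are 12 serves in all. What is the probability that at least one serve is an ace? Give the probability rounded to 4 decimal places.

0.8145

P(at least one) = 1 − P(none) = 1 − (1 − 0.131)^12
= 1 − 0.185454 = 0.814546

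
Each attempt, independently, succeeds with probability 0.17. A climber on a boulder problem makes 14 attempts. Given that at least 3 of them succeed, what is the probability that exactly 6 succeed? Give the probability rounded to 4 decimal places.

X ~ Binomial(14, 0.17). Want P(X=6 | X≥3) = P(X=6) / P(X≥3).
P(X=6) = C(14,6)·0.17^6·0.83^8 = 0.016326
P(X≥3) = 1 − 0.073637 − 0.211151 − 0.281110 = 0.434103
Ratio = 0.016326 / 0.434103 = 0.037608

0.0376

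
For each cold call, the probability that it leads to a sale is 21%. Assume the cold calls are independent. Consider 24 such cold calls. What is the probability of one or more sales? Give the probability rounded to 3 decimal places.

0.997

P(at least one) = 1 − P(none) = 1 − (1 − 0.21)^24
= 1 − 0.00349 = 0.99651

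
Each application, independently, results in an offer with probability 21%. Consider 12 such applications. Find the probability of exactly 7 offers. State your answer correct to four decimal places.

0.0044

X ~ Binomial(n=12, p=0.21).
P(X=7) = C(12,7) · p^7 · (1−p)^5
= 792 · 1.8011e-05 · 0.30771 = 0.004389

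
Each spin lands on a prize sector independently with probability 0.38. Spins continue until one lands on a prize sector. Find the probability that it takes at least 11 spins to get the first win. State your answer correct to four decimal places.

0.0084

Y = number of spins to the first success; geometric, p = 0.38.
P(Y > 10) = P(first 10 all fail) = (1−p)^10 = 0.008393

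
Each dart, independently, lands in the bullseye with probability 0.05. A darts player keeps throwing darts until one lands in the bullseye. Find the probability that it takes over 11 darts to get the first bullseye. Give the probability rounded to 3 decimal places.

0.569

Y = number of darts to the first success; geometric, p = 0.05.
P(Y > 11) = P(first 11 all fail) = (1−p)^11 = 0.56880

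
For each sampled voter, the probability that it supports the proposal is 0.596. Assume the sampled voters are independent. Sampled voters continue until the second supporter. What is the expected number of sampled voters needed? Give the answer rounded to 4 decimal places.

3.3557

Y = total sampled voters until the second success; negative binomial with r=2, p=0.596.
E[Y] = r / p = 2 / 0.596 = 3.355705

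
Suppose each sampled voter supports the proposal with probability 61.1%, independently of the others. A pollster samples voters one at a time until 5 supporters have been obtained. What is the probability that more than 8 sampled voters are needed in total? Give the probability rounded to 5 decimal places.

0.38050

Needing more than 8 sampled voters ⇔ fewer than 5 successes in the first 8. With X ~ Binomial(8, 0.611), P(Y > 8) = P(X ≤ 4).
  k=0: C(8,0)·0.611^0·0.389^8 = 0.0005243
  k=1: C(8,1)·0.611^1·0.389^7 = 0.0065884
  k=2: C(8,2)·0.611^2·0.389^6 = 0.0362191
  k=3: C(8,3)·0.611^3·0.389^5 = 0.1137784
  k=4: C(8,4)·0.611^4·0.389^4 = 0.2233887
P(X ≤ 4) = 0.3804989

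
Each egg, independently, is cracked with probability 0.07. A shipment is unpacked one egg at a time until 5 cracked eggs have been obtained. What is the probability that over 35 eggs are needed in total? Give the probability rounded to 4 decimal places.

0.9052

Needing more than 35 eggs ⇔ fewer than 5 successes in the first 35. With X ~ Binomial(35, 0.07), P(Y > 35) = P(X ≤ 4).
  k=0: C(35,0)·0.07^0·0.93^35 = 0.078868
  k=1: C(35,1)·0.07^1·0.93^34 = 0.207772
  k=2: C(35,2)·0.07^2·0.93^33 = 0.265858
  k=3: C(35,3)·0.07^3·0.93^32 = 0.220119
  k=4: C(35,4)·0.07^4·0.93^31 = 0.132545
P(X ≤ 4) = 0.905163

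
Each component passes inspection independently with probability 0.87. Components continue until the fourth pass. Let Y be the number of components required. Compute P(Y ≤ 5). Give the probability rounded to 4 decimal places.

Finishing within 5 components ⇔ at least 4 successes in the first 5. With X ~ Binomial(5, 0.87), P(Y ≤ 5) = 1 − P(X ≤ 3).
  k=0: C(5,0)·0.87^0·0.13^5 = 0.000037
  k=1: C(5,1)·0.87^1·0.13^4 = 0.001242
  k=2: C(5,2)·0.87^2·0.13^3 = 0.016629
  k=3: C(5,3)·0.87^3·0.13^2 = 0.111287
1 − 0.129196 = 0.870804

0.8708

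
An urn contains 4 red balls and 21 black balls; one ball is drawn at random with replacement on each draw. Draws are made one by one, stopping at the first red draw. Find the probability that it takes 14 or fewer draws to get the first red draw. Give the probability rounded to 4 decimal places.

0.9129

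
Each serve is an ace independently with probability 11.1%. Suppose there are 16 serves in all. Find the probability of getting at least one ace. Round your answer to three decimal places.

P(at least one) = 1 − P(none) = 1 − (1 − 0.111)^16
= 1 − 0.15220 = 0.84780

0.848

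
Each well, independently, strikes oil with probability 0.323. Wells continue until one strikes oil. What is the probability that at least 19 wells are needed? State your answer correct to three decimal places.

0.001

Y = number of wells to the first success; geometric, p = 0.323.
P(Y > 18) = P(first 18 all fail) = (1−p)^18 = 0.00089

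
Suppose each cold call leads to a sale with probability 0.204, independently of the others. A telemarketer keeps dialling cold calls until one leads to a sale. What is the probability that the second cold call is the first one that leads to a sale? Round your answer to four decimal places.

0.1624

Geometric (trials to first success), p = 0.204.
P(Y = 2) = (1−p)^1 · p = 0.796 · 0.204 = 0.162384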